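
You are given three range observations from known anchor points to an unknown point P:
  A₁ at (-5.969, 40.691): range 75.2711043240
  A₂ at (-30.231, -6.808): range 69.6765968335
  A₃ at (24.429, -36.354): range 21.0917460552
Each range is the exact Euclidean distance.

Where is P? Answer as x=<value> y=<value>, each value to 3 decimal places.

x=38.124 y=-20.313

eq1: (x + 5.969)² + (y − 40.691)² = 75.2711043240²
eq2: (x + 30.231)² + (y + 6.808)² = 69.6765968335²
eq3: (x − 24.429)² + (y + 36.354)² = 21.0917460552²
eq2−eq3, eq2−eq1 (x²,y² cancel):
  109.320·x − 59.092·y = 5368.093527
  48.524·x + 94.998·y = -79.786783
det = 109.320·94.998 − -59.092·48.524 = 13252.561568
x = (5368.093527·94.998 − -59.092·-79.786783) / 13252.561568 = 38.124206
y = (109.320·-79.786783 − 5368.093527·48.524) / 13252.561568 = -20.313330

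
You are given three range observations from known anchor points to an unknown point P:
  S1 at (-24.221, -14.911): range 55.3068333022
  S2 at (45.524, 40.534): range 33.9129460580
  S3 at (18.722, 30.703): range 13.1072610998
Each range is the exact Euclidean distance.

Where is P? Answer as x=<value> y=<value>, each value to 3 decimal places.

x=20.442 y=17.709

eq1: (x + 24.221)² + (y + 14.911)² = 55.3068333022²
eq2: (x − 45.524)² + (y − 40.534)² = 33.9129460580²
eq3: (x − 18.722)² + (y − 30.703)² = 13.1072610998²
eq2−eq3, eq2−eq1 (x²,y² cancel):
  -53.604·x − 19.662·y = -1443.964622
  -139.490·x − 110.890·y = -4815.202870
det = -53.604·-110.890 − -19.662·-139.490 = 3201.495180
x = (-1443.964622·-110.890 − -19.662·-4815.202870) / 3201.495180 = 20.441923
y = (-53.604·-4815.202870 − -1443.964622·-139.490) / 3201.495180 = 17.709072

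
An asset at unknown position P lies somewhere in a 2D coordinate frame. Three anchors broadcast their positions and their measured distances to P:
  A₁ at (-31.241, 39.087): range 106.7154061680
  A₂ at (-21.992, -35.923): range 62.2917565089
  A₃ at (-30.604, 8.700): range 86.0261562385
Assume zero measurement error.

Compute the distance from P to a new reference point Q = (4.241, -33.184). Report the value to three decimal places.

36.595

eq1: (x + 31.241)² + (y − 39.087)² = 106.7154061680²
eq2: (x + 21.992)² + (y + 35.923)² = 62.2917565089²
eq3: (x + 30.604)² + (y − 8.700)² = 86.0261562385²
eq2−eq3, eq2−eq1 (x²,y² cancel):
  -17.224·x + 89.246·y = -4282.051805
  -18.498·x + 150.020·y = -6778.231328
det = -17.224·150.020 − 89.246·-18.498 = -933.071972
x = (-4282.051805·150.020 − 89.246·-6778.231328) / -933.071972 = 40.150578
y = (-17.224·-6778.231328 − -4282.051805·-18.498) / -933.071972 = -40.231475
|P − Q| = √((40.150578 − 4.241)² + (-40.231475 − -33.184)²) = 36.594599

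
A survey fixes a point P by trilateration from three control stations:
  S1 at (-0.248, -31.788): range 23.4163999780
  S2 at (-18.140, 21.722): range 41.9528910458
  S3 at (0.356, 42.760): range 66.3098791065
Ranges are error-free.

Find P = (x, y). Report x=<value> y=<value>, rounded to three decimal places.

x=-20.573 y=-20.160

eq1: (x + 0.248)² + (y + 31.788)² = 23.4163999780²
eq2: (x + 18.140)² + (y − 21.722)² = 41.9528910458²
eq3: (x − 0.356)² + (y − 42.760)² = 66.3098791065²
eq1−eq2, eq1−eq3 (x²,y² cancel):
  -35.784·x + 107.020·y = -1421.350843
  1.208·x + 149.096·y = -3030.666391
det = -35.784·149.096 − 107.020·1.208 = -5464.531424
x = (-1421.350843·149.096 − 107.020·-3030.666391) / -5464.531424 = -20.573437
y = (-35.784·-3030.666391 − -1421.350843·1.208) / -5464.531424 = -20.160257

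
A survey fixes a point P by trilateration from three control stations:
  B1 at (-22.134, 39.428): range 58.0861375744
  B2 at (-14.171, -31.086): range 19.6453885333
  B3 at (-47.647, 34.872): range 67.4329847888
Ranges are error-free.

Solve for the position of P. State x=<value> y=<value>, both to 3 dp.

x=-2.540 y=-15.254

eq1: (x + 22.134)² + (y − 39.428)² = 58.0861375744²
eq2: (x + 14.171)² + (y + 31.086)² = 19.6453885333²
eq3: (x + 47.647)² + (y − 34.872)² = 67.4329847888²
eq1−eq2, eq1−eq3 (x²,y² cancel):
  15.926·x − 141.028·y = 2110.733585
  -51.026·x − 9.112·y = 268.603794
det = 15.926·-9.112 − -141.028·-51.026 = -7341.212440
x = (2110.733585·-9.112 − -141.028·268.603794) / -7341.212440 = -2.540132
y = (15.926·268.603794 − 2110.733585·-51.026) / -7341.212440 = -15.253622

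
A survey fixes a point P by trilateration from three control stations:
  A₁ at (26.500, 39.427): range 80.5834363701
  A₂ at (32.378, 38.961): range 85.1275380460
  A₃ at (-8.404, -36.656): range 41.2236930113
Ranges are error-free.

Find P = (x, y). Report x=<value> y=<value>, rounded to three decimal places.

eq1: (x − 26.500)² + (y − 39.427)² = 80.5834363701²
eq2: (x − 32.378)² + (y − 38.961)² = 85.1275380460²
eq3: (x + 8.404)² + (y + 36.656)² = 41.2236930113²
eq2−eq1, eq2−eq3 (x²,y² cancel):
  -11.756·x + 0.932·y = 443.451441
  -81.564·x − 151.234·y = 4395.300015
det = -11.756·-151.234 − 0.932·-81.564 = 1853.924552
x = (443.451441·-151.234 − 0.932·4395.300015) / 1853.924552 = -38.384170
y = (-11.756·4395.300015 − 443.451441·-81.564) / 1853.924552 = -8.361437

x=-38.384 y=-8.361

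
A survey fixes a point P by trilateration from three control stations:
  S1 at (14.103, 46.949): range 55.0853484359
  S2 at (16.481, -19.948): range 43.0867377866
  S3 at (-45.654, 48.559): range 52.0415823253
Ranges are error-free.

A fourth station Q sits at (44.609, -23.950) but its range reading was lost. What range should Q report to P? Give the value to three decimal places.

69.901

eq1: (x − 14.103)² + (y − 46.949)² = 55.0853484359²
eq2: (x − 16.481)² + (y + 19.948)² = 43.0867377866²
eq3: (x + 45.654)² + (y − 48.559)² = 52.0415823253²
eq3−eq2, eq3−eq1 (x²,y² cancel):
  124.270·x − 137.014·y = -2920.858814
  119.514·x − 3.220·y = -2365.230308
det = 124.270·-3.220 − -137.014·119.514 = 15974.941796
x = (-2920.858814·-3.220 − -137.014·-2365.230308) / 15974.941796 = -19.697380
y = (124.270·-2365.230308 − -2920.858814·119.514) / 15974.941796 = 3.452679
|P − Q| = √((-19.697380 − 44.609)² + (3.452679 − -23.950)²) = 69.901483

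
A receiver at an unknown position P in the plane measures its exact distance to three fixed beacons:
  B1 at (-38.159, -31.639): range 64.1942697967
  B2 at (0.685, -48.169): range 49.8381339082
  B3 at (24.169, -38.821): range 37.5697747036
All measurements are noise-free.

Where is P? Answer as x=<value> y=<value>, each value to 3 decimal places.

eq1: (x + 38.159)² + (y + 31.639)² = 64.1942697967²
eq2: (x − 0.685)² + (y + 48.169)² = 49.8381339082²
eq3: (x − 24.169)² + (y + 38.821)² = 37.5697747036²
eq2−eq1, eq2−eq3 (x²,y² cancel):
  -77.688·x + 33.060·y = -1500.650867
  46.968·x + 18.696·y = 842.840436
det = -77.688·18.696 − 33.060·46.968 = -3005.216928
x = (-1500.650867·18.696 − 33.060·842.840436) / -3005.216928 = 18.607799
y = (-77.688·842.840436 − -1500.650867·46.968) / -3005.216928 = -1.665098

x=18.608 y=-1.665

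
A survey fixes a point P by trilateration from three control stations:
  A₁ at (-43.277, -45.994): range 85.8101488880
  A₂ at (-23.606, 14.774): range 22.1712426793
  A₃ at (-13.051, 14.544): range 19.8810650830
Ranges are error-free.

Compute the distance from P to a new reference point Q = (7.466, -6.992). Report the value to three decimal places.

eq1: (x + 43.277)² + (y + 45.994)² = 85.8101488880²
eq2: (x + 23.606)² + (y − 14.774)² = 22.1712426793²
eq3: (x + 13.051)² + (y − 14.544)² = 19.8810650830²
eq1−eq3, eq1−eq2 (x²,y² cancel):
  60.452·x + 121.076·y = 3361.634675
  39.342·x + 121.536·y = 3658.985197
det = 60.452·121.536 − 121.076·39.342 = 2583.722280
x = (3361.634675·121.536 − 121.076·3658.985197) / 2583.722280 = -13.335667
y = (60.452·3658.985197 − 3361.634675·39.342) / 2583.722280 = 34.423027
|P − Q| = √((-13.335667 − 7.466)² + (34.423027 − -6.992)²) = 46.345591

46.346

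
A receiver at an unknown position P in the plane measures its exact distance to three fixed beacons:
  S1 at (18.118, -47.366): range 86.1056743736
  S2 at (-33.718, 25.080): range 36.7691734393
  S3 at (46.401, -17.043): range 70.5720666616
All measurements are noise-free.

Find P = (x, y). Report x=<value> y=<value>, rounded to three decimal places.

eq1: (x − 18.118)² + (y + 47.366)² = 86.1056743736²
eq2: (x + 33.718)² + (y − 25.080)² = 36.7691734393²
eq3: (x − 46.401)² + (y + 17.043)² = 70.5720666616²
eq1−eq2, eq1−eq3 (x²,y² cancel):
  -103.672·x + 144.892·y = 5256.325088
  56.566·x + 60.646·y = 2305.487336
det = -103.672·60.646 − 144.892·56.566 = -14483.252984
x = (5256.325088·60.646 − 144.892·2305.487336) / -14483.252984 = 1.054430
y = (-103.672·2305.487336 − 5256.325088·56.566) / -14483.252984 = 37.031996

x=1.054 y=37.032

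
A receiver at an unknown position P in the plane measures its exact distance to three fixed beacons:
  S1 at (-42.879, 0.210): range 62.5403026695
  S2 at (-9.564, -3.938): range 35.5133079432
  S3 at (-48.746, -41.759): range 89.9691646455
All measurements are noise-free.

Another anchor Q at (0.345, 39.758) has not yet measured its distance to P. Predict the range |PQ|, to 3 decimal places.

eq1: (x + 42.879)² + (y − 0.210)² = 62.5403026695²
eq2: (x + 9.564)² + (y + 3.938)² = 35.5133079432²
eq3: (x + 48.746)² + (y + 41.759)² = 89.9691646455²
eq1−eq2, eq1−eq3 (x²,y² cancel):
  66.630·x − 8.296·y = 918.419616
  -11.734·x − 83.938·y = -1901.827273
det = 66.630·-83.938 − -8.296·-11.734 = -5690.134204
x = (918.419616·-83.938 − -8.296·-1901.827273) / -5690.134204 = 16.320857
y = (66.630·-1901.827273 − 918.419616·-11.734) / -5690.134204 = 20.375972
|P − Q| = √((16.320857 − 0.345)² + (20.375972 − 39.758)²) = 25.117544

25.118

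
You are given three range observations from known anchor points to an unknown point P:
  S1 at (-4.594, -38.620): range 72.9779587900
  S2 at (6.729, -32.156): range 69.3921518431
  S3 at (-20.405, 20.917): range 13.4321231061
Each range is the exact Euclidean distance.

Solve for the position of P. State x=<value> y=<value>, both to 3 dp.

x=-15.719 y=33.505

eq1: (x + 4.594)² + (y + 38.620)² = 72.9779587900²
eq2: (x − 6.729)² + (y + 32.156)² = 69.3921518431²
eq3: (x + 20.405)² + (y − 20.917)² = 13.4321231061²
eq1−eq3, eq1−eq2 (x²,y² cancel):
  -31.622·x + 119.074·y = 4486.636216
  22.646·x + 12.928·y = 77.190273
det = -31.622·12.928 − 119.074·22.646 = -3105.359020
x = (4486.636216·12.928 − 119.074·77.190273) / -3105.359020 = -15.718594
y = (-31.622·77.190273 − 4486.636216·22.646) / -3105.359020 = 33.505071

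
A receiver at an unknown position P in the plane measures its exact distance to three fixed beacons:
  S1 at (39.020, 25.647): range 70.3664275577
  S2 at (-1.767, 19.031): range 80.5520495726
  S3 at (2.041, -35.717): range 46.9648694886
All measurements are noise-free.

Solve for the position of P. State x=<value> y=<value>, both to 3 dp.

x=48.250 y=-44.112

eq1: (x − 39.020)² + (y − 25.647)² = 70.3664275577²
eq2: (x + 1.767)² + (y − 19.031)² = 80.5520495726²
eq3: (x − 2.041)² + (y + 35.717)² = 46.9648694886²
eq3−eq2, eq3−eq1 (x²,y² cancel):
  -7.616·x + 109.496·y = -5197.502244
  73.958·x + 122.728·y = -1845.275922
det = -7.616·122.728 − 109.496·73.958 = -9032.801616
x = (-5197.502244·122.728 − 109.496·-1845.275922) / -9032.801616 = 48.249562
y = (-7.616·-1845.275922 − -5197.502244·73.958) / -9032.801616 = -44.111507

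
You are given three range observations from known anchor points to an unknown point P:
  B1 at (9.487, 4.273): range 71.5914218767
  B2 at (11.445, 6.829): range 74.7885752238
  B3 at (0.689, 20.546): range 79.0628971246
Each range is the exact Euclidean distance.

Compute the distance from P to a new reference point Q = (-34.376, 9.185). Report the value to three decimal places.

eq1: (x − 9.487)² + (y − 4.273)² = 71.5914218767²
eq2: (x − 11.445)² + (y − 6.829)² = 74.7885752238²
eq3: (x − 0.689)² + (y − 20.546)² = 79.0628971246²
eq1−eq2, eq1−eq3 (x²,y² cancel):
  3.916·x + 5.112·y = -398.637730
  -17.596·x + 32.546·y = -811.258876
det = 3.916·32.546 − 5.112·-17.596 = 217.400888
x = (-398.637730·32.546 − 5.112·-811.258876) / 217.400888 = -40.601988
y = (3.916·-811.258876 − -398.637730·-17.596) / 217.400888 = -46.878002
|P − Q| = √((-40.601988 − -34.376)² + (-46.878002 − 9.185)²) = 56.407651

56.408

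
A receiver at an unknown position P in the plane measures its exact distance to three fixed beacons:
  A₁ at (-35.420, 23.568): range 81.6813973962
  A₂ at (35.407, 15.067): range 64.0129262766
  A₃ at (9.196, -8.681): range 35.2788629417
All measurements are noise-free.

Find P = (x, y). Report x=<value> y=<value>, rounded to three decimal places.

x=10.574 y=-43.933

eq1: (x + 35.420)² + (y − 23.568)² = 81.6813973962²
eq2: (x − 35.407)² + (y − 15.067)² = 64.0129262766²
eq3: (x − 9.196)² + (y + 8.681)² = 35.2788629417²
eq2−eq1, eq2−eq3 (x²,y² cancel):
  -141.654·x + 17.002·y = -2244.839064
  -52.422·x − 47.496·y = 1532.312599
det = -141.654·-47.496 − 17.002·-52.422 = 7619.277228
x = (-2244.839064·-47.496 − 17.002·1532.312599) / 7619.277228 = 10.574297
y = (-141.654·1532.312599 − -2244.839064·-52.422) / 7619.277228 = -43.932929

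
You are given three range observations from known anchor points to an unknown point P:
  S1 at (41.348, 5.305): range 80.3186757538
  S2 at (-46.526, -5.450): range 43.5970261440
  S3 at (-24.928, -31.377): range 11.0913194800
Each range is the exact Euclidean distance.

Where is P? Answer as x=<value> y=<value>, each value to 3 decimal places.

eq1: (x − 41.348)² + (y − 5.305)² = 80.3186757538²
eq2: (x + 46.526)² + (y + 5.450)² = 43.5970261440²
eq3: (x + 24.928)² + (y + 31.377)² = 11.0913194800²
eq3−eq1, eq3−eq2 (x²,y² cancel):
  132.552·x + 73.364·y = -6196.193491
  -43.196·x + 51.854·y = -1189.233458
det = 132.552·51.854 − 73.364·-43.196 = 10042.382752
x = (-6196.193491·51.854 − 73.364·-1189.233458) / 10042.382752 = -23.306271
y = (132.552·-1189.233458 − -6196.193491·-43.196) / 10042.382752 = -42.349118

x=-23.306 y=-42.349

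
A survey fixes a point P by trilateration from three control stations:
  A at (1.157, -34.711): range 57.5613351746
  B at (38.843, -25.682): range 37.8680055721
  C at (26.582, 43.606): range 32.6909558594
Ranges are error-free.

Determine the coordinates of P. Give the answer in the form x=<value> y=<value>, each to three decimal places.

x=34.831 y=11.973

eq1: (x − 1.157)² + (y + 34.711)² = 57.5613351746²
eq2: (x − 38.843)² + (y + 25.682)² = 37.8680055721²
eq3: (x − 26.582)² + (y − 43.606)² = 32.6909558594²
eq3−eq2, eq3−eq1 (x²,y² cancel):
  24.522·x − 138.576·y = -805.029438
  -50.850·x − 156.634·y = -3646.502502
det = 24.522·-156.634 − -138.576·-50.850 = -10887.568548
x = (-805.029438·-156.634 − -138.576·-3646.502502) / -10887.568548 = 34.830802
y = (24.522·-3646.502502 − -805.029438·-50.850) / -10887.568548 = 11.972855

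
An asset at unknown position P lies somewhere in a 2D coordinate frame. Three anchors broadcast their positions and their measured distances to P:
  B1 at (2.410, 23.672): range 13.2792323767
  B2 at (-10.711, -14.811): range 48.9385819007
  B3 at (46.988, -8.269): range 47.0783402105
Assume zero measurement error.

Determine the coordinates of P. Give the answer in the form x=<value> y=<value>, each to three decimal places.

eq1: (x − 2.410)² + (y − 23.672)² = 13.2792323767²
eq2: (x + 10.711)² + (y + 14.811)² = 48.9385819007²
eq3: (x − 46.988)² + (y + 8.269)² = 47.0783402105²
eq3−eq1, eq3−eq2 (x²,y² cancel):
  -89.156·x + 63.882·y = 329.955283
  -115.398·x − 13.084·y = -2120.771944
det = -89.156·-13.084 − 63.882·-115.398 = 8538.372140
x = (329.955283·-13.084 − 63.882·-2120.771944) / 8538.372140 = 15.361478
y = (-89.156·-2120.771944 − 329.955283·-115.398) / 8538.372140 = 26.604102

x=15.361 y=26.604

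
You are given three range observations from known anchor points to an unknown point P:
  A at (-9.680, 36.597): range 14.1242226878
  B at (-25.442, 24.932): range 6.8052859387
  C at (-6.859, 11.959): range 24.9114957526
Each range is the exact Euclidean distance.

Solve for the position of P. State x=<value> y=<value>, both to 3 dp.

eq1: (x + 9.680)² + (y − 36.597)² = 14.1242226878²
eq2: (x + 25.442)² + (y − 24.932)² = 6.8052859387²
eq3: (x + 6.859)² + (y − 11.959)² = 24.9114957526²
eq3−eq1, eq3−eq2 (x²,y² cancel):
  -5.642·x + 49.276·y = 1664.068201
  -37.166·x + 25.946·y = 1653.107130
det = -5.642·25.946 − 49.276·-37.166 = 1685.004484
x = (1664.068201·25.946 − 49.276·1653.107130) / 1685.004484 = -22.719580
y = (-5.642·1653.107130 − 1664.068201·-37.166) / 1685.004484 = 31.169014

x=-22.720 y=31.169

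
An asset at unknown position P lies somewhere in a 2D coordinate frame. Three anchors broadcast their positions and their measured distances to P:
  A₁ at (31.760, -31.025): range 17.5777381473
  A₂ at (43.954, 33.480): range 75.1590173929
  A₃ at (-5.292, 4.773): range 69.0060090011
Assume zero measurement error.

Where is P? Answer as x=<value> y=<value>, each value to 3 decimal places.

x=45.757 y=-41.657

eq1: (x − 31.760)² + (y + 31.025)² = 17.5777381473²
eq2: (x − 43.954)² + (y − 33.480)² = 75.1590173929²
eq3: (x + 5.292)² + (y − 4.773)² = 69.0060090011²
eq3−eq2, eq3−eq1 (x²,y² cancel):
  98.492·x + 57.414·y = 2115.029106
  74.104·x − 71.596·y = 6373.313832
det = 98.492·-71.596 − 57.414·74.104 = -11306.240288
x = (2115.029106·-71.596 − 57.414·6373.313832) / -11306.240288 = 45.757480
y = (98.492·6373.313832 − 2115.029106·74.104) / -11306.240288 = -41.657377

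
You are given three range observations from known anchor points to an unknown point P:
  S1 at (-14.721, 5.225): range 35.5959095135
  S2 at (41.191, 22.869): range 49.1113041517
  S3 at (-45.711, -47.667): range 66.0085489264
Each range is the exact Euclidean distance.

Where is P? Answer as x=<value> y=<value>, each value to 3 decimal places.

x=12.876 y=-17.258

eq1: (x + 14.721)² + (y − 5.225)² = 35.5959095135²
eq2: (x − 41.191)² + (y − 22.869)² = 49.1113041517²
eq3: (x + 45.711)² + (y + 47.667)² = 66.0085489264²
eq3−eq2, eq3−eq1 (x²,y² cancel):
  173.804·x + 141.072·y = -196.740432
  61.980·x + 105.784·y = -1027.570187
det = 173.804·105.784 − 141.072·61.980 = 9642.039776
x = (-196.740432·105.784 − 141.072·-1027.570187) / 9642.039776 = 12.875843
y = (173.804·-1027.570187 − -196.740432·61.980) / 9642.039776 = -17.257950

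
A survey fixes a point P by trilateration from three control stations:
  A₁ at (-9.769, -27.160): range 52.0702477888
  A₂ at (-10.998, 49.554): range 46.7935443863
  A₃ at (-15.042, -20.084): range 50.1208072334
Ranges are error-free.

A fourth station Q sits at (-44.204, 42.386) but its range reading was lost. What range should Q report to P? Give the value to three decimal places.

70.371

eq1: (x + 9.769)² + (y + 27.160)² = 52.0702477888²
eq2: (x + 10.998)² + (y − 49.554)² = 46.7935443863²
eq3: (x + 15.042)² + (y + 20.084)² = 50.1208072334²
eq3−eq1, eq3−eq2 (x²,y² cancel):
  10.546·x − 14.152·y = 4.254754
  8.088·x + 139.276·y = 2269.385621
det = 10.546·139.276 − -14.152·8.088 = 1583.266072
x = (4.254754·139.276 − -14.152·2269.385621) / 1583.266072 = 20.659149
y = (10.546·2269.385621 − 4.254754·8.088) / 1583.266072 = 15.094449
|P − Q| = √((20.659149 − -44.204)² + (15.094449 − 42.386)²) = 70.370853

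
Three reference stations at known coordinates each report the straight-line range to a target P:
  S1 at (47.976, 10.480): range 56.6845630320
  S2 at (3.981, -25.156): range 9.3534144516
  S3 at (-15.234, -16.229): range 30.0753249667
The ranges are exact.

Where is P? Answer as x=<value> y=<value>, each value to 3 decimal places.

eq1: (x − 47.976)² + (y − 10.480)² = 56.6845630320²
eq2: (x − 3.981)² + (y + 25.156)² = 9.3534144516²
eq3: (x + 15.234)² + (y + 16.229)² = 30.0753249667²
eq2−eq1, eq2−eq3 (x²,y² cancel):
  87.990·x + 71.272·y = -1362.799045
  -38.430·x + 17.854·y = -970.256310
det = 87.990·17.854 − 71.272·-38.430 = 4309.956420
x = (-1362.799045·17.854 − 71.272·-970.256310) / 4309.956420 = 10.399338
y = (87.990·-970.256310 − -1362.799045·-38.430) / 4309.956420 = -31.959771

x=10.399 y=-31.960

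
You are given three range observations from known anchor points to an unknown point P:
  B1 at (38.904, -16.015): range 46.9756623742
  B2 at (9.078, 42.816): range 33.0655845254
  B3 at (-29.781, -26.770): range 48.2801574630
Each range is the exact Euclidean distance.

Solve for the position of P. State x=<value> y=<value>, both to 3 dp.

x=0.408 y=10.907

eq1: (x − 38.904)² + (y + 16.015)² = 46.9756623742²
eq2: (x − 9.078)² + (y − 42.816)² = 33.0655845254²
eq3: (x + 29.781)² + (y + 26.770)² = 48.2801574630²
eq3−eq1, eq3−eq2 (x²,y² cancel):
  137.370·x + 21.510·y = 290.721329
  77.718·x + 139.172·y = 1549.719804
det = 137.370·139.172 − 21.510·77.718 = 17446.343460
x = (290.721329·139.172 − 21.510·1549.719804) / 17446.343460 = 0.408441
y = (137.370·1549.719804 − 290.721329·77.718) / 17446.343460 = 10.907198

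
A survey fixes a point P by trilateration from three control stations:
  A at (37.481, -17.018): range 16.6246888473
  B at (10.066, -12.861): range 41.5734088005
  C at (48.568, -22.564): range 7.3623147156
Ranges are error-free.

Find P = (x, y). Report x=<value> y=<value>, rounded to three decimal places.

eq1: (x − 37.481)² + (y + 17.018)² = 16.6246888473²
eq2: (x − 10.066)² + (y + 12.861)² = 41.5734088005²
eq3: (x − 48.568)² + (y + 22.564)² = 7.3623147156²
eq2−eq3, eq2−eq1 (x²,y² cancel):
  77.004·x − 19.406·y = 4275.399684
  54.830·x − 8.314·y = 2879.676048
det = 77.004·-8.314 − -19.406·54.830 = 423.819724
x = (4275.399684·-8.314 − -19.406·2879.676048) / 423.819724 = 47.985781
y = (77.004·2879.676048 − 4275.399684·54.830) / 423.819724 = -29.903257

x=47.986 y=-29.903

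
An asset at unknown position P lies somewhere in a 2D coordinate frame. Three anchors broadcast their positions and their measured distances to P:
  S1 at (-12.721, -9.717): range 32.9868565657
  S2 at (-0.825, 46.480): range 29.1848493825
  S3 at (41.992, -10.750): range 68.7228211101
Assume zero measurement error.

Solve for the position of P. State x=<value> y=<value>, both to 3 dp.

eq1: (x + 12.721)² + (y + 9.717)² = 32.9868565657²
eq2: (x + 0.825)² + (y − 46.480)² = 29.1848493825²
eq3: (x − 41.992)² + (y + 10.750)² = 68.7228211101²
eq1−eq2, eq1−eq3 (x²,y² cancel):
  23.792·x + 112.394·y = 2141.204368
  109.426·x − 2.066·y = -2012.046801
det = 23.792·-2.066 − 112.394·109.426 = -12347.980116
x = (2141.204368·-2.066 − 112.394·-2012.046801) / -12347.980116 = -17.955832
y = (23.792·-2012.046801 − 2141.204368·109.426) / -12347.980116 = 22.851838

x=-17.956 y=22.852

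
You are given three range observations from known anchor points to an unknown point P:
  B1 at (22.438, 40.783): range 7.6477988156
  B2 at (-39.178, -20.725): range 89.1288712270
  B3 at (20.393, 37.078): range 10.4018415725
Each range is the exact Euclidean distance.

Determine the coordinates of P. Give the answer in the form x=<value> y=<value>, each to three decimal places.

x=18.422 y=47.291

eq1: (x − 22.438)² + (y − 40.783)² = 7.6477988156²
eq2: (x + 39.178)² + (y + 20.725)² = 89.1288712270²
eq3: (x − 20.393)² + (y − 37.078)² = 10.4018415725²
eq3−eq2, eq3−eq1 (x²,y² cancel):
  -119.142·x − 115.606·y = -7661.968602
  4.090·x + 7.410·y = 425.773881
det = -119.142·7.410 − -115.606·4.090 = -410.013680
x = (-7661.968602·7.410 − -115.606·425.773881) / -410.013680 = 18.421756
y = (-119.142·425.773881 − -7661.968602·4.090) / -410.013680 = 47.291349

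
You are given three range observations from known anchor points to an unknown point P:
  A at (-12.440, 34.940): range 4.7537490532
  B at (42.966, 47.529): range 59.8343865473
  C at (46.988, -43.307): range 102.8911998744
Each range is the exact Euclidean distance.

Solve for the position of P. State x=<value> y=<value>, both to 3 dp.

eq1: (x + 12.440)² + (y − 34.940)² = 4.7537490532²
eq2: (x − 42.966)² + (y − 47.529)² = 59.8343865473²
eq3: (x − 46.988)² + (y + 43.307)² = 102.8911998744²
eq3−eq1, eq3−eq2 (x²,y² cancel):
  -118.856·x + 156.494·y = 7856.189689
  -8.044·x + 181.672·y = 7028.159802
det = -118.856·181.672 − 156.494·-8.044 = -20333.969496
x = (7856.189689·181.672 − 156.494·7028.159802) / -20333.969496 = -16.100391
y = (-118.856·7028.159802 − 7856.189689·-8.044) / -20333.969496 = 37.973096

x=-16.100 y=37.973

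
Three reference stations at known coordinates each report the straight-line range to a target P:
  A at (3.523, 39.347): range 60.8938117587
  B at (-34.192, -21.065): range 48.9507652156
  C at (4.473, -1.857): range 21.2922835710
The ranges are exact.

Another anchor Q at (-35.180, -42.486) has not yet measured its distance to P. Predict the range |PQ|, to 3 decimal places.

eq1: (x − 3.523)² + (y − 39.347)² = 60.8938117587²
eq2: (x + 34.192)² + (y + 21.065)² = 48.9507652156²
eq3: (x − 4.473)² + (y + 1.857)² = 21.2922835710²
eq1−eq2, eq1−eq3 (x²,y² cancel):
  -75.430·x − 120.824·y = 1364.108046
  1.900·x − 82.408·y = 1717.553211
det = -75.430·-82.408 − -120.824·1.900 = 6445.601040
x = (1364.108046·-82.408 − -120.824·1717.553211) / 6445.601040 = 14.755526
y = (-75.430·1717.553211 − 1364.108046·1.900) / 6445.601040 = -20.501865
|P − Q| = √((14.755526 − -35.180)² + (-20.501865 − -42.486)²) = 54.560599

54.561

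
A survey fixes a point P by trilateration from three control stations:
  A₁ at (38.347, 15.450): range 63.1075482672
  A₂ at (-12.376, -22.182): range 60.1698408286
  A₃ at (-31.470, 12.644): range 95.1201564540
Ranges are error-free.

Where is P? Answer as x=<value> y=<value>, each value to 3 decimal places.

x=42.189 y=-47.540

eq1: (x − 38.347)² + (y − 15.450)² = 63.1075482672²
eq2: (x + 12.376)² + (y + 22.182)² = 60.1698408286²
eq3: (x + 31.470)² + (y − 12.644)² = 95.1201564540²
eq1−eq3, eq1−eq2 (x²,y² cancel):
  -139.634·x − 5.612·y = -5624.244789
  -101.446·x − 75.264·y = -701.835506
det = -139.634·-75.264 − -5.612·-101.446 = 9940.098424
x = (-5624.244789·-75.264 − -5.612·-701.835506) / 9940.098424 = 42.189166
y = (-139.634·-701.835506 − -5624.244789·-101.446) / 9940.098424 = -47.540479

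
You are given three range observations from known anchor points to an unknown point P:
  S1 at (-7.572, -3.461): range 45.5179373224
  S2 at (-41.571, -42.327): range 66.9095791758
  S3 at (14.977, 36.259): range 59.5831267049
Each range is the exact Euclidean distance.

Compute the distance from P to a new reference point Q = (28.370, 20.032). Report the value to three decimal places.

eq1: (x + 7.572)² + (y + 3.461)² = 45.5179373224²
eq2: (x + 41.571)² + (y + 42.327)² = 66.9095791758²
eq3: (x − 14.977)² + (y − 36.259)² = 59.5831267049²
eq3−eq2, eq3−eq1 (x²,y² cancel):
  -113.096·x − 157.172·y = 1053.954562
  -45.098·x − 79.440·y = 8.554465
det = -113.096·-79.440 − -157.172·-45.098 = 1896.203384
x = (1053.954562·-79.440 − -157.172·8.554465) / 1896.203384 = -43.445565
y = (-113.096·8.554465 − 1053.954562·-45.098) / 1896.203384 = 24.556315
|P − Q| = √((-43.445565 − 28.370)² + (24.556315 − 20.032)²) = 71.957938

71.958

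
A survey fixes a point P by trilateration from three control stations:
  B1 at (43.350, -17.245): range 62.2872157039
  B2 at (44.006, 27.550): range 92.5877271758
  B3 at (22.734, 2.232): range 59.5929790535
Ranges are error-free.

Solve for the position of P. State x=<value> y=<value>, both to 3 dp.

eq1: (x − 43.350)² + (y + 17.245)² = 62.2872157039²
eq2: (x − 44.006)² + (y − 27.550)² = 92.5877271758²
eq3: (x − 22.734)² + (y − 2.232)² = 59.5929790535²
eq1−eq2, eq1−eq3 (x²,y² cancel):
  1.312·x + 89.590·y = -4173.871972
  -41.232·x + 38.954·y = -1326.421857
det = 1.312·38.954 − 89.590·-41.232 = 3745.082528
x = (-4173.871972·38.954 − 89.590·-1326.421857) / 3745.082528 = -11.683287
y = (1.312·-1326.421857 − -4173.871972·-41.232) / 3745.082528 = -46.417496

x=-11.683 y=-46.417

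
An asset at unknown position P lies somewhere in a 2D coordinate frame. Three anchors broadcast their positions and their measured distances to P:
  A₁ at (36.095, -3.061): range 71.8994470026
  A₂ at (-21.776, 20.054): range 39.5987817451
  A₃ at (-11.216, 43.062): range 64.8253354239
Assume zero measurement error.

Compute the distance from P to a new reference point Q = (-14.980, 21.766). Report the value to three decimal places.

eq1: (x − 36.095)² + (y + 3.061)² = 71.8994470026²
eq2: (x + 21.776)² + (y − 20.054)² = 39.5987817451²
eq3: (x + 11.216)² + (y − 43.062)² = 64.8253354239²
eq2−eq1, eq2−eq3 (x²,y² cancel):
  115.742·x − 46.230·y = -3165.605310
  21.120·x + 46.016·y = -1530.483189
det = 115.742·46.016 − -46.230·21.120 = 6302.361472
x = (-3165.605310·46.016 − -46.230·-1530.483189) / 6302.361472 = -34.339943
y = (115.742·-1530.483189 − -3165.605310·21.120) / 6302.361472 = -17.498774
|P − Q| = √((-34.339943 − -14.980)² + (-17.498774 − 21.766)²) = 43.778190

43.778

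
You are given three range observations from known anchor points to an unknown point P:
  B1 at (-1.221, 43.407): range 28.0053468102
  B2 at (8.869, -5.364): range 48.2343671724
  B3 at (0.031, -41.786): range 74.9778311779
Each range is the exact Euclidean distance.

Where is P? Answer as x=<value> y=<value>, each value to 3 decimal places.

eq1: (x + 1.221)² + (y − 43.407)² = 28.0053468102²
eq2: (x − 8.869)² + (y + 5.364)² = 48.2343671724²
eq3: (x − 0.031)² + (y + 41.786)² = 74.9778311779²
eq2−eq3, eq2−eq1 (x²,y² cancel):
  -17.676·x − 72.844·y = -1656.481892
  -20.180·x + 97.542·y = 3320.481560
det = -17.676·97.542 − -72.844·-20.180 = -3194.144312
x = (-1656.481892·97.542 − -72.844·3320.481560) / -3194.144312 = -25.139942
y = (-17.676·3320.481560 − -1656.481892·-20.180) / -3194.144312 = 28.840474

x=-25.140 y=28.840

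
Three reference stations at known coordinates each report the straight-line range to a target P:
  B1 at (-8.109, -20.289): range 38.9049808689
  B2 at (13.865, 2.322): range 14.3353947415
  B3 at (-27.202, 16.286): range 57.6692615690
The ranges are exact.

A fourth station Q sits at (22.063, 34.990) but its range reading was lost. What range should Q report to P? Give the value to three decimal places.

eq1: (x + 8.109)² + (y + 20.289)² = 38.9049808689²
eq2: (x − 13.865)² + (y − 2.322)² = 14.3353947415²
eq3: (x + 27.202)² + (y − 16.286)² = 57.6692615690²
eq3−eq2, eq3−eq1 (x²,y² cancel):
  82.134·x − 27.928·y = 2312.687497
  38.186·x − 73.150·y = 1284.362996
det = 82.134·-73.150 − -27.928·38.186 = -4941.643492
x = (2312.687497·-73.150 − -27.928·1284.362996) / -4941.643492 = 26.975520
y = (82.134·1284.362996 − 2312.687497·38.186) / -4941.643492 = -3.476088
|P − Q| = √((26.975520 − 22.063)² + (-3.476088 − 34.990)²) = 38.778509

38.779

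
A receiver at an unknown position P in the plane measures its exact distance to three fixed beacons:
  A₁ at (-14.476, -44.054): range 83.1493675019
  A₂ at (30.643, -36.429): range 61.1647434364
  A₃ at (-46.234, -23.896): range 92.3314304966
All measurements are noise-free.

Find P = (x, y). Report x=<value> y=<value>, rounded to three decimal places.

eq1: (x + 14.476)² + (y + 44.054)² = 83.1493675019²
eq2: (x − 30.643)² + (y + 36.429)² = 61.1647434364²
eq3: (x + 46.234)² + (y + 23.896)² = 92.3314304966²
eq3−eq1, eq3−eq2 (x²,y² cancel):
  63.516·x − 40.316·y = 1052.983662
  153.754·x − 25.066·y = 4341.431136
det = 63.516·-25.066 − -40.316·153.754 = 4606.654208
x = (1052.983662·-25.066 − -40.316·4341.431136) / 4606.654208 = 32.265293
y = (63.516·4341.431136 − 1052.983662·153.754) / 4606.654208 = 24.714225

x=32.265 y=24.714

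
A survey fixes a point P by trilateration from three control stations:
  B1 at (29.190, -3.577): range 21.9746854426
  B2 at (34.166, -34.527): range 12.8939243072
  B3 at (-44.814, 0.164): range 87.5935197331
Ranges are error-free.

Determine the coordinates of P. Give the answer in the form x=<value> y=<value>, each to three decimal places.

eq1: (x − 29.190)² + (y + 3.577)² = 21.9746854426²
eq2: (x − 34.166)² + (y + 34.527)² = 12.8939243072²
eq3: (x + 44.814)² + (y − 0.164)² = 87.5935197331²
eq3−eq1, eq3−eq2 (x²,y² cancel):
  148.008·x − 7.482·y = 6046.267436
  157.960·x − 69.382·y = 7857.479208
det = 148.008·-69.382 − -7.482·157.960 = -9087.234336
x = (6046.267436·-69.382 − -7.482·7857.479208) / -9087.234336 = 39.694417
y = (148.008·7857.479208 − 6046.267436·157.960) / -9087.234336 = -22.878400

x=39.694 y=-22.878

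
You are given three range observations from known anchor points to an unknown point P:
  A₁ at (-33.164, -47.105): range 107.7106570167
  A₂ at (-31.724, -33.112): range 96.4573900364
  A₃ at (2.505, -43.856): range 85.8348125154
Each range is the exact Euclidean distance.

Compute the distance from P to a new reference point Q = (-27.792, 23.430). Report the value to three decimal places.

eq1: (x + 33.164)² + (y + 47.105)² = 107.7106570167²
eq2: (x + 31.724)² + (y + 33.112)² = 96.4573900364²
eq3: (x − 2.505)² + (y + 43.856)² = 85.8348125154²
eq3−eq2, eq3−eq1 (x²,y² cancel):
  -68.458·x + 21.488·y = -1763.220094
  -71.338·x − 6.498·y = -2844.862435
det = -68.458·-6.498 − 21.488·-71.338 = 1977.751028
x = (-1763.220094·-6.498 − 21.488·-2844.862435) / 1977.751028 = 36.702197
y = (-68.458·-2844.862435 − -1763.220094·-71.338) / 1977.751028 = 34.872437
|P − Q| = √((36.702197 − -27.792)² + (34.872437 − 23.430)²) = 65.501380

65.501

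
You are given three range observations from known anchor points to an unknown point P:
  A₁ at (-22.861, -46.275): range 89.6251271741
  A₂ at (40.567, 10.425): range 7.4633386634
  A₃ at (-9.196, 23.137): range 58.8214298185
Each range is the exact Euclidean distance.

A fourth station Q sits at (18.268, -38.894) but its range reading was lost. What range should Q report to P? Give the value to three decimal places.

eq1: (x + 22.861)² + (y + 46.275)² = 89.6251271741²
eq2: (x − 40.567)² + (y − 10.425)² = 7.4633386634²
eq3: (x + 9.196)² + (y − 23.137)² = 58.8214298185²
eq3−eq1, eq3−eq2 (x²,y² cancel):
  -27.330·x − 138.824·y = -2528.589054
  99.526·x − 25.424·y = 4538.734111
det = -27.330·-25.424 − -138.824·99.526 = 14511.435344
x = (-2528.589054·-25.424 − -138.824·4538.734111) / 14511.435344 = 47.849992
y = (-27.330·4538.734111 − -2528.589054·99.526) / 14511.435344 = 8.794220
|P − Q| = √((47.849992 − 18.268)² + (8.794220 − -38.894)²) = 56.118273

56.118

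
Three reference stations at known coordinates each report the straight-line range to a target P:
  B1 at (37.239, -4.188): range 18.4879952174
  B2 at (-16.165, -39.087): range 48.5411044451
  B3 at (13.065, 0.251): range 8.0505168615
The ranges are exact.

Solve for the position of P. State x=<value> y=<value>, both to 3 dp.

x=18.791 y=-5.408

eq1: (x − 37.239)² + (y + 4.188)² = 18.4879952174²
eq2: (x + 16.165)² + (y + 39.087)² = 48.5411044451²
eq3: (x − 13.065)² + (y − 0.251)² = 8.0505168615²
eq1−eq3, eq1−eq2 (x²,y² cancel):
  -48.348·x + 8.878·y = -956.530094
  -106.808·x − 69.798·y = -1629.614525
det = -48.348·-69.798 − 8.878·-106.808 = 4322.835128
x = (-956.530094·-69.798 − 8.878·-1629.614525) / 4322.835128 = 18.791280
y = (-48.348·-1629.614525 − -956.530094·-106.808) / 4322.835128 = -5.407669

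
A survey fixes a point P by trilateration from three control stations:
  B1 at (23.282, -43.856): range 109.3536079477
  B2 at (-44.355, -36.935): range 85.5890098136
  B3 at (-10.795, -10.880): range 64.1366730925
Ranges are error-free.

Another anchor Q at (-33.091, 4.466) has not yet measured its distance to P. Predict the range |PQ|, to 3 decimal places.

eq1: (x − 23.282)² + (y + 43.856)² = 109.3536079477²
eq2: (x + 44.355)² + (y + 36.935)² = 85.5890098136²
eq3: (x + 10.795)² + (y + 10.880)² = 64.1366730925²
eq2−eq1, eq2−eq3 (x²,y² cancel):
  135.274·x − 13.842·y = -5498.892960
  67.120·x + 52.110·y = 115.311940
det = 135.274·52.110 − -13.842·67.120 = 7978.203180
x = (-5498.892960·52.110 − -13.842·115.311940) / 7978.203180 = -35.716208
y = (135.274·115.311940 − -5498.892960·67.120) / 7978.203180 = 48.216922
|P − Q| = √((-35.716208 − -33.091)² + (48.216922 − 4.466)²) = 43.829612

43.830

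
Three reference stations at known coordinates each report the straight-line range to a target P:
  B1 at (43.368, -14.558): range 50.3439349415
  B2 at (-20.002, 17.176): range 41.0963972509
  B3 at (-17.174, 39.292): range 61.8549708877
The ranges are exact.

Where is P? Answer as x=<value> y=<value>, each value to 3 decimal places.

eq1: (x − 43.368)² + (y + 14.558)² = 50.3439349415²
eq2: (x + 20.002)² + (y − 17.176)² = 41.0963972509²
eq3: (x + 17.174)² + (y − 39.292)² = 61.8549708877²
eq3−eq1, eq3−eq2 (x²,y² cancel):
  121.084·x − 107.700·y = 1545.436886
  -5.656·x − 44.232·y = 993.410997
det = 121.084·-44.232 − -107.700·-5.656 = -5964.938688
x = (1545.436886·-44.232 − -107.700·993.410997) / -5964.938688 = -6.476613
y = (121.084·993.410997 − 1545.436886·-5.656) / -5964.938688 = -21.630929

x=-6.477 y=-21.631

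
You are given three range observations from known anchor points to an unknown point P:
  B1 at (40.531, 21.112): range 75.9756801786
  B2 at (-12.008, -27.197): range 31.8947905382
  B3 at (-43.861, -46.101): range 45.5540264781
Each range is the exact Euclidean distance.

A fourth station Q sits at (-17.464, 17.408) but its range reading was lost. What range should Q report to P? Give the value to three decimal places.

24.263

eq1: (x − 40.531)² + (y − 21.112)² = 75.9756801786²
eq2: (x + 12.008)² + (y + 27.197)² = 31.8947905382²
eq3: (x + 43.861)² + (y + 46.101)² = 45.5540264781²
eq3−eq2, eq3−eq1 (x²,y² cancel):
  63.706·x + 37.808·y = -2107.328984
  168.784·x + 134.426·y = -5657.745667
det = 63.706·134.426 − 37.808·168.784 = 2182.357284
x = (-2107.328984·134.426 − 37.808·-5657.745667) / 2182.357284 = -31.787535
y = (63.706·-5657.745667 − -2107.328984·168.784) / 2182.357284 = -2.176055
|P − Q| = √((-31.787535 − -17.464)² + (-2.176055 − 17.408)²) = 24.263117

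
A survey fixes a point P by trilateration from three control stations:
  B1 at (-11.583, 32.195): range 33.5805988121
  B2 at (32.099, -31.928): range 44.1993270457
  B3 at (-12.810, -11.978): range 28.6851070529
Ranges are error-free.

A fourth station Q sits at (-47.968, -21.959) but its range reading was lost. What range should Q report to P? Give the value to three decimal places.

63.930

eq1: (x + 11.583)² + (y − 32.195)² = 33.5805988121²
eq2: (x − 32.099)² + (y + 31.928)² = 44.1993270457²
eq3: (x + 12.810)² + (y + 11.978)² = 28.6851070529²
eq3−eq2, eq3−eq1 (x²,y² cancel):
  89.818·x − 39.900·y = 611.429256
  2.454·x + 88.346·y = 558.294080
det = 89.818·88.346 − -39.900·2.454 = 8032.975628
x = (611.429256·88.346 − -39.900·558.294080) / 8032.975628 = 9.497510
y = (89.818·558.294080 − 611.429256·2.454) / 8032.975628 = 6.055590
|P − Q| = √((9.497510 − -47.968)² + (6.055590 − -21.959)²) = 63.930447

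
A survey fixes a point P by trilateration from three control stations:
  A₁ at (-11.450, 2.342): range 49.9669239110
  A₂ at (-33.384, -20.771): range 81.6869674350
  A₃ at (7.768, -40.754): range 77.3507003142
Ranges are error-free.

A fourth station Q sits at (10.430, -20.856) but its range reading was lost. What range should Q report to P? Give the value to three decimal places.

eq1: (x + 11.450)² + (y − 2.342)² = 49.9669239110²
eq2: (x + 33.384)² + (y + 20.771)² = 81.6869674350²
eq3: (x − 7.768)² + (y + 40.754)² = 77.3507003142²
eq2−eq1, eq2−eq3 (x²,y² cancel):
  43.868·x + 46.226·y = 2766.728731
  82.304·x − 39.966·y = 864.934253
det = 43.868·-39.966 − 46.226·82.304 = -5557.813192
x = (2766.728731·-39.966 − 46.226·864.934253) / -5557.813192 = 27.089347
y = (43.868·864.934253 − 2766.728731·82.304) / -5557.813192 = 34.144707
|P − Q| = √((27.089347 − 10.430)² + (34.144707 − -20.856)²) = 57.468354

57.468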